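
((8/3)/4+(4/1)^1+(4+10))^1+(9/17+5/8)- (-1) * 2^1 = 8903/408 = 21.82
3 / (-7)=-3 / 7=-0.43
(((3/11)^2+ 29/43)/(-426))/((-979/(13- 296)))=-551284/1084965981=-0.00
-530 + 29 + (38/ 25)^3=-7773253/ 15625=-497.49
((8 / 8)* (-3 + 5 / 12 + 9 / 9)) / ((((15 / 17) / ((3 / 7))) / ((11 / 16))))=-3553 / 6720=-0.53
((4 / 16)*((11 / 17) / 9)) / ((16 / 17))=11 / 576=0.02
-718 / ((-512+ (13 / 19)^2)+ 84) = 259198 / 154339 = 1.68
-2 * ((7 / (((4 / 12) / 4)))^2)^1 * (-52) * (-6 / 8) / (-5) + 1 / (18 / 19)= 9906719 / 90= 110074.66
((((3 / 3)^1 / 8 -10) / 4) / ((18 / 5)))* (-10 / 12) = 1975 / 3456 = 0.57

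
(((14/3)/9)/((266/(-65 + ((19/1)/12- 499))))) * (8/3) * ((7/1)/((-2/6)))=61.39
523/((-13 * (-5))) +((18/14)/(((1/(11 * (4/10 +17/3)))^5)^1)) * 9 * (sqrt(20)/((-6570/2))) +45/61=34828/3965 - 287145717144286 * sqrt(5)/30796875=-20848773.54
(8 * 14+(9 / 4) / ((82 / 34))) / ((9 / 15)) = 92605 / 492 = 188.22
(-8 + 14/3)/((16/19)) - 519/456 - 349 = -40367/114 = -354.10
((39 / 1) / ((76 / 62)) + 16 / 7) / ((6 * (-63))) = -9071 / 100548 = -0.09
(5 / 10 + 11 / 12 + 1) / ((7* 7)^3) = 29 / 1411788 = 0.00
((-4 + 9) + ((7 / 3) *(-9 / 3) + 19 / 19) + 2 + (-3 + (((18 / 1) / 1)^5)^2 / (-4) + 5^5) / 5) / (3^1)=-892616803529 / 15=-59507786901.93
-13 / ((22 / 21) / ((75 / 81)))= -11.49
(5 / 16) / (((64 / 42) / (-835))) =-87675 / 512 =-171.24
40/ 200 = 1/ 5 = 0.20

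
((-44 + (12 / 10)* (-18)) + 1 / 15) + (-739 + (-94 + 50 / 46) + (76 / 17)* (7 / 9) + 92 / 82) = -644095579 / 721395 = -892.85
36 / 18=2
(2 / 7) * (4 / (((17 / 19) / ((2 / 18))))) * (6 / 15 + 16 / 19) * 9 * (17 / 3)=8.99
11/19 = 0.58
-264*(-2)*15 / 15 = 528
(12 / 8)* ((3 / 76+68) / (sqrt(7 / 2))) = 15513* sqrt(14) / 1064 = 54.55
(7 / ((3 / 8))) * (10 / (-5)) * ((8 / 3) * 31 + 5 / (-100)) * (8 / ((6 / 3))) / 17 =-555184 / 765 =-725.73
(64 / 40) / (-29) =-8 / 145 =-0.06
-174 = -174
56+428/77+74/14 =5147/77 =66.84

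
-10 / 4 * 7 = -35 / 2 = -17.50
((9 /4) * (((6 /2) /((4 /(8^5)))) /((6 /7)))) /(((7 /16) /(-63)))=-9289728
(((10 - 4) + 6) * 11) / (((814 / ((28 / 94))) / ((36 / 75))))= 1008 / 43475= 0.02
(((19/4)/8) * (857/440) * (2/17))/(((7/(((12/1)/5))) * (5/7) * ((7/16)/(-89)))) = -4347561/327250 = -13.29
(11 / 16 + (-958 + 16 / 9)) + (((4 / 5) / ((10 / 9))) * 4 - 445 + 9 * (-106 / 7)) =-38655299 / 25200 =-1533.94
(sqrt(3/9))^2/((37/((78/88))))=13/1628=0.01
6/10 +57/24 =119/40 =2.98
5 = 5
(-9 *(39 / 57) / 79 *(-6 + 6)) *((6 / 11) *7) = 0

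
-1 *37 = -37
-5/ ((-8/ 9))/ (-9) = -5/ 8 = -0.62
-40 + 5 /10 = -79 /2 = -39.50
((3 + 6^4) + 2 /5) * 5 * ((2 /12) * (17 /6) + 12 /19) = 4905235 /684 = 7171.40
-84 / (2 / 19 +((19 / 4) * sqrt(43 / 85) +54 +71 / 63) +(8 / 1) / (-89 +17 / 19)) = -78063954805247040 / 51052388215517917 +79112858421744 * sqrt(3655) / 51052388215517917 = -1.44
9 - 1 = 8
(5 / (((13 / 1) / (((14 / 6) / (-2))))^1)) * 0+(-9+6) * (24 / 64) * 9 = -81 / 8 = -10.12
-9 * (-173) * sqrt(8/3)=2542.57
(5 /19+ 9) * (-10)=-1760 /19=-92.63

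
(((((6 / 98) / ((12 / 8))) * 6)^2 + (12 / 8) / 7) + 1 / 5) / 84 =11387 / 2016840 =0.01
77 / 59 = 1.31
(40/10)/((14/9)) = 18/7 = 2.57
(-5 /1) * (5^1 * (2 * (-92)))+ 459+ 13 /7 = 35426 /7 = 5060.86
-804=-804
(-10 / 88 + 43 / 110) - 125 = -27439 / 220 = -124.72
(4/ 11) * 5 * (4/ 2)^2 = 7.27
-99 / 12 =-33 / 4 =-8.25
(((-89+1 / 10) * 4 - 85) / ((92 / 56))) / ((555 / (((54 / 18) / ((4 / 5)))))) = -15421 / 8510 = -1.81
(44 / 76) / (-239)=-11 / 4541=-0.00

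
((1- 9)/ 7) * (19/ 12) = -38/ 21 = -1.81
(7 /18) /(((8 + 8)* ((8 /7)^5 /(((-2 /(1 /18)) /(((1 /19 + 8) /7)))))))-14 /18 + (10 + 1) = 43816211 /4456448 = 9.83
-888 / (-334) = 444 / 167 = 2.66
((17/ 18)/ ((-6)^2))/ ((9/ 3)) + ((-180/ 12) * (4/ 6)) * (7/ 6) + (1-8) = -36271/ 1944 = -18.66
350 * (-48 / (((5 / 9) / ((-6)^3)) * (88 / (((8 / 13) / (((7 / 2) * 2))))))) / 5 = 186624 / 143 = 1305.06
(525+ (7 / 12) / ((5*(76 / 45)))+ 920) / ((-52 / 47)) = -1306.12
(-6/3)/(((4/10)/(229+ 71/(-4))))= -4225/4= -1056.25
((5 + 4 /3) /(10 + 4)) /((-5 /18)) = -57 /35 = -1.63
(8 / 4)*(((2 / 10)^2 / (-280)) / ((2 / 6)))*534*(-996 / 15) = 132966 / 4375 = 30.39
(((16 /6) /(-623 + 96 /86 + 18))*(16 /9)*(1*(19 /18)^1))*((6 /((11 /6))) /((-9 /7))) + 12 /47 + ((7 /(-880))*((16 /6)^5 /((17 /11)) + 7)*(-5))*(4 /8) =2.15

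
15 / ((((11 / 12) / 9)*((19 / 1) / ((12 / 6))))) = 3240 / 209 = 15.50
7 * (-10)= -70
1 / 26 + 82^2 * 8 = 1398593 / 26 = 53792.04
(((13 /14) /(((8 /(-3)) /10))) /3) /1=-1.16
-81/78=-27/26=-1.04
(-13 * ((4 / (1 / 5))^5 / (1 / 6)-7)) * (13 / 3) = -3244798817 / 3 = -1081599605.67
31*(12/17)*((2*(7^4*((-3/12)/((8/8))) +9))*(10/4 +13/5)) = -131967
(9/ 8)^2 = 81/ 64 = 1.27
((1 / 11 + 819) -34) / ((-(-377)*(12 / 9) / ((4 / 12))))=0.52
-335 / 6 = -55.83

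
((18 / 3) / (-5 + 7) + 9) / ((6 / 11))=22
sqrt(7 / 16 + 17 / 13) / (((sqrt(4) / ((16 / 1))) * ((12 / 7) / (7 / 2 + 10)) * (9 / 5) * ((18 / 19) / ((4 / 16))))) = 12.20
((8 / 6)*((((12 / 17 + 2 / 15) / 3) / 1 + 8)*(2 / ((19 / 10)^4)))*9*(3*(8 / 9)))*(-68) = -2764.97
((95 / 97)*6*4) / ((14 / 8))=9120 / 679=13.43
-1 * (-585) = 585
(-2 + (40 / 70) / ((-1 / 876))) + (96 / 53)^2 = -9817550 / 19663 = -499.29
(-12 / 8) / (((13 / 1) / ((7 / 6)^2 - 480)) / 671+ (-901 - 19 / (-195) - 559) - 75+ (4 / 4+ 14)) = 6763770585 / 6853515019282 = 0.00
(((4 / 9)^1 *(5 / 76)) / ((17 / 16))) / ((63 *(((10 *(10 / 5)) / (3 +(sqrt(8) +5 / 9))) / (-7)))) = -0.00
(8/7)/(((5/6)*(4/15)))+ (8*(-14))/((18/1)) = -68/63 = -1.08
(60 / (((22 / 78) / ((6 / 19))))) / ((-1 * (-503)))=14040 / 105127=0.13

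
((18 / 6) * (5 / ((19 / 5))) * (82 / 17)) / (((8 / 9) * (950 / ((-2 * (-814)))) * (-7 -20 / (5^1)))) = -40959 / 12274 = -3.34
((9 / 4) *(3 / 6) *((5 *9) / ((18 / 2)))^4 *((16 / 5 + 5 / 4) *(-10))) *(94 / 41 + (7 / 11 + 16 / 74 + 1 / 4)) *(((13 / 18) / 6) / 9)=-163879649375 / 115340544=-1420.83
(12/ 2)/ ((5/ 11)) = 66/ 5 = 13.20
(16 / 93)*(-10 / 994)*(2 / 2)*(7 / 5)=-16 / 6603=-0.00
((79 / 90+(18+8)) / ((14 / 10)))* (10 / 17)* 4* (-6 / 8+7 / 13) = -133045 / 13923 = -9.56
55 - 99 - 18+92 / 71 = -4310 / 71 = -60.70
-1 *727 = -727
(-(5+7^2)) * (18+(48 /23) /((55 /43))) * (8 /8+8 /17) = -6705180 /4301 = -1558.98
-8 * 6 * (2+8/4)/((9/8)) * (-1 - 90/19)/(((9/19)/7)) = 390656/27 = 14468.74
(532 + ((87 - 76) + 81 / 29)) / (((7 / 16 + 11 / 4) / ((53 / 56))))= 559256 / 3451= 162.06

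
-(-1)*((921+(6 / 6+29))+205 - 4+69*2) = 1290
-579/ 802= -0.72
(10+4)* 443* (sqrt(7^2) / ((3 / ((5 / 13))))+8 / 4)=700826 / 39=17969.90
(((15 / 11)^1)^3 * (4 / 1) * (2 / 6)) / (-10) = -0.34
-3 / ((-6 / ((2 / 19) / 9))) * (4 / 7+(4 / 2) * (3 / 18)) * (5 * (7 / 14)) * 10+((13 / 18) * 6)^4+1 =200569 / 567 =353.74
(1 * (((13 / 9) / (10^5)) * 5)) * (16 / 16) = 13 / 180000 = 0.00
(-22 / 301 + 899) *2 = 541154 / 301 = 1797.85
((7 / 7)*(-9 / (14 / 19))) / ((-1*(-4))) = -171 / 56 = -3.05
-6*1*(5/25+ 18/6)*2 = -192/5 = -38.40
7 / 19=0.37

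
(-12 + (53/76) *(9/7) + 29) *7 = 9521/76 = 125.28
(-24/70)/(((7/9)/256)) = -27648/245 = -112.85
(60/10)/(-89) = -6/89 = -0.07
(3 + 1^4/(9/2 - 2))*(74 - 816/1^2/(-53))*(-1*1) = -80546/265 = -303.95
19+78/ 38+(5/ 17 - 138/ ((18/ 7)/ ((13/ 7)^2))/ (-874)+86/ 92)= 3509159/ 156009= 22.49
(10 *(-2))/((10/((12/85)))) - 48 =-4104/85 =-48.28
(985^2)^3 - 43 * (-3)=913308254830140754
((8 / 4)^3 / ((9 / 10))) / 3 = 80 / 27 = 2.96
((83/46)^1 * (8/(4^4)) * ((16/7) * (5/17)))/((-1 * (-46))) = 415/503608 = 0.00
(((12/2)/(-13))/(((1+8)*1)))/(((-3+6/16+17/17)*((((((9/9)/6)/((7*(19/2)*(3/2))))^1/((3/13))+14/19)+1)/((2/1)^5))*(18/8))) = 272384/1058447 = 0.26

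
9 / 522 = 0.02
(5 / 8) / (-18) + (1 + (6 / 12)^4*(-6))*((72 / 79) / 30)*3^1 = 253 / 11376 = 0.02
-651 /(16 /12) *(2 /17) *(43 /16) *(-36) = 755811 /136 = 5557.43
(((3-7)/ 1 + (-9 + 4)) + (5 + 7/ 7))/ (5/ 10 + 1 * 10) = -2/ 7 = -0.29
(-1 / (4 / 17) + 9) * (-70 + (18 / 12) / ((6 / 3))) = -5263 / 16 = -328.94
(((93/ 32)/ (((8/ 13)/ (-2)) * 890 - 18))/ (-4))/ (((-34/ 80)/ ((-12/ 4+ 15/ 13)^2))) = -8370/ 419237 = -0.02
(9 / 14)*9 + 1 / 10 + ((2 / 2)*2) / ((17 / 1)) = 3572 / 595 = 6.00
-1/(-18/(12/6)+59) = -1/50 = -0.02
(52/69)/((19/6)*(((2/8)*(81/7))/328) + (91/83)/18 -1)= -237828864/287544643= -0.83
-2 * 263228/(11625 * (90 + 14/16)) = -4211648/8451375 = -0.50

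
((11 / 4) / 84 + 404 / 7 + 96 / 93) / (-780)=-122449 / 1624896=-0.08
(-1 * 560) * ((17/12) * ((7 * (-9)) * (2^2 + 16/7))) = 314160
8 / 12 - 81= -241 / 3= -80.33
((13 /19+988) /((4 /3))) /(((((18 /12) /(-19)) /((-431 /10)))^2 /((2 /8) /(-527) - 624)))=-1026020271387527 /7440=-137905950455.31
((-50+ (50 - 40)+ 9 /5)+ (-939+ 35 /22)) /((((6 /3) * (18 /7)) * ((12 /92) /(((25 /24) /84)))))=-12341455 /684288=-18.04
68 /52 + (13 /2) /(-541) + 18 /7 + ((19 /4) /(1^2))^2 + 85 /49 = 155294345 /5513872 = 28.16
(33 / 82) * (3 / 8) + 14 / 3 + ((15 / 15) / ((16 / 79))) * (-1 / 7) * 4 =27499 / 13776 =2.00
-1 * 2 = -2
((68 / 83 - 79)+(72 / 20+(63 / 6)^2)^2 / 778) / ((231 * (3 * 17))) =-176560477 / 33810946400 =-0.01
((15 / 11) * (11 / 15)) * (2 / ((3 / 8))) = 16 / 3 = 5.33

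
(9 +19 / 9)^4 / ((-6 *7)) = -50000000 / 137781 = -362.89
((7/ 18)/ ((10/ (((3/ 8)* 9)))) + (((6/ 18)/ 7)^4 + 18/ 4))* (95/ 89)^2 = 260119598705/ 49295488032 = 5.28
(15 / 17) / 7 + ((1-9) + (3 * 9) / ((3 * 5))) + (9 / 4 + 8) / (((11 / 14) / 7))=85.24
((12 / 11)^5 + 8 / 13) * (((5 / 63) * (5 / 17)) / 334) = 3325900 / 22027428423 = 0.00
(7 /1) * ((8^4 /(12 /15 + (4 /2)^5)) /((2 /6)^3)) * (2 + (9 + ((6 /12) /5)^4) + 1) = 1451532096 /5125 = 283225.77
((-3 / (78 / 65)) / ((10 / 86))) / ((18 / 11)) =-473 / 36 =-13.14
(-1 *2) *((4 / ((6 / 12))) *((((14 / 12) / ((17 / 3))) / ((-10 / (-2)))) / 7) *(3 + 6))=-72 / 85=-0.85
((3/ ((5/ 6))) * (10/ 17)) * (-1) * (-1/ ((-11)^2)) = 36/ 2057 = 0.02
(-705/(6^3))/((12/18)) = -235/48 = -4.90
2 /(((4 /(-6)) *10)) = -3 /10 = -0.30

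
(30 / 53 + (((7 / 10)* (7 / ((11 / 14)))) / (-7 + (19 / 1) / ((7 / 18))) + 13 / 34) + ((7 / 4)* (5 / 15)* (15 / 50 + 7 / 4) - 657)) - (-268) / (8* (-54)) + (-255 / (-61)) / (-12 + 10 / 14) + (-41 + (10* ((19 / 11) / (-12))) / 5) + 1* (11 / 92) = -484476603984726343 / 695222165270160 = -696.87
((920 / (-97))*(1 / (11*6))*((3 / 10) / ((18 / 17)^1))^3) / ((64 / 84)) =-0.00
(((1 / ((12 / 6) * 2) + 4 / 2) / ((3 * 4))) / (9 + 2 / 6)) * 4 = 9 / 112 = 0.08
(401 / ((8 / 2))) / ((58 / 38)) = 7619 / 116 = 65.68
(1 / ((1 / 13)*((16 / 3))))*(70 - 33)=1443 / 16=90.19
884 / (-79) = -884 / 79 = -11.19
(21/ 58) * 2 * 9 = 189/ 29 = 6.52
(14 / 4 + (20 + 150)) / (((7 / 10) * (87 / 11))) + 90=73895 / 609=121.34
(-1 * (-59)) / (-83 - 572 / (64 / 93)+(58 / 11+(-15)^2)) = -10384 / 120369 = -0.09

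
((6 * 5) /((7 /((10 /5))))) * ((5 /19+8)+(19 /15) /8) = 2743 /38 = 72.18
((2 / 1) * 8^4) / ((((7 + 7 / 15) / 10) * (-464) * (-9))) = 1600 / 609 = 2.63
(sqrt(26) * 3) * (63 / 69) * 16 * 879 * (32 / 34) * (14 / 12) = 16539264 * sqrt(26) / 391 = 215688.06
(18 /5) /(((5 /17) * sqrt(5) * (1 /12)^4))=6345216 * sqrt(5) /125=113506.67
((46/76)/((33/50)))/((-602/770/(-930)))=891250/817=1090.88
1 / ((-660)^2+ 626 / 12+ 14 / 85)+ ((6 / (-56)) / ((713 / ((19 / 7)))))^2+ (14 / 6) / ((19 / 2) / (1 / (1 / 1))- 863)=-60692944343113410863 / 22220621246774001992976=-0.00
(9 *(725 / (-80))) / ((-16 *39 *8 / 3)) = 1305 / 26624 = 0.05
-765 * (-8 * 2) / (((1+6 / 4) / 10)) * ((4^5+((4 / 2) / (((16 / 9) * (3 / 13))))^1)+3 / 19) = 957247560 / 19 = 50381450.53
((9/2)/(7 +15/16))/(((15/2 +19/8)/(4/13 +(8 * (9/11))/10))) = 396288/7173595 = 0.06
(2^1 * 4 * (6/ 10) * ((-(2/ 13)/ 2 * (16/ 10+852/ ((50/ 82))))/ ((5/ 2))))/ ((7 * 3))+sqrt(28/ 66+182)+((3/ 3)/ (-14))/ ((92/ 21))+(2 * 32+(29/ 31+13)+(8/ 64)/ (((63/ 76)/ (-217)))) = 2 * sqrt(49665)/ 33+14748282379/ 417105000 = 48.87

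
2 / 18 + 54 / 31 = 517 / 279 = 1.85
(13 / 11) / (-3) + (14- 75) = -2026 / 33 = -61.39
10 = 10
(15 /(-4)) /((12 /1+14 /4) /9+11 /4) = -135 /161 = -0.84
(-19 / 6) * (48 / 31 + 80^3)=-150784456 / 93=-1621338.24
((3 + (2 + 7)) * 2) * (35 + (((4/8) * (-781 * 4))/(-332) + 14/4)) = 86064/83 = 1036.92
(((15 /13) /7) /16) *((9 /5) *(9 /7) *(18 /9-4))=-243 /5096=-0.05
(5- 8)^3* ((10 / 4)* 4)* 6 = -1620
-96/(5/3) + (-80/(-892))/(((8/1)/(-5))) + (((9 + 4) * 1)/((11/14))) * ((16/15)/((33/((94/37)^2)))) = -180206127221/3324575430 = -54.20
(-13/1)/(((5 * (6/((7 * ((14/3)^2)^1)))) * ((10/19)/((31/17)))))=-2626351/11475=-228.88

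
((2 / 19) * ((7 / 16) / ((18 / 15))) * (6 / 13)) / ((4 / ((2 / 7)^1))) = 5 / 3952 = 0.00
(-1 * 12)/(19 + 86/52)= -104/179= -0.58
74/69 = 1.07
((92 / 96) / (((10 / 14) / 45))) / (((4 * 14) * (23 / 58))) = 87 / 32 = 2.72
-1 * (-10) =10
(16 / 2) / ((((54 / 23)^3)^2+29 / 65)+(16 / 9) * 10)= 692807960520 / 16083233720789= 0.04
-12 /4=-3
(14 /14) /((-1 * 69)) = -1 /69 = -0.01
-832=-832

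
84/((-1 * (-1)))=84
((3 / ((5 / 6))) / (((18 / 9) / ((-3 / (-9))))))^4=81 / 625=0.13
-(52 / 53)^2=-2704 / 2809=-0.96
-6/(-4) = 3/2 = 1.50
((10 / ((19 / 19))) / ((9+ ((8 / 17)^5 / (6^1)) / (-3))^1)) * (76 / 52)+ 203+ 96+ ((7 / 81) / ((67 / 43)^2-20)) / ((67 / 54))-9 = 42492574028956358 / 145712039623917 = 291.62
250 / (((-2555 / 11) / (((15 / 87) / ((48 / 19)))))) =-26125 / 355656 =-0.07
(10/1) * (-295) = -2950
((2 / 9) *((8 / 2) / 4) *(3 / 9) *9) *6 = 4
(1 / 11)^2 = 1 / 121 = 0.01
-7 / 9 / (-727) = 7 / 6543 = 0.00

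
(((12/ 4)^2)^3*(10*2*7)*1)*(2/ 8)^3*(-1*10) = -127575/ 8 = -15946.88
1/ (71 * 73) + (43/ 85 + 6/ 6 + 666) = 667.51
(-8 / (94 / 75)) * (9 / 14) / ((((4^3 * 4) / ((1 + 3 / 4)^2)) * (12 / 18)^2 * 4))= -42525 / 1540096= -0.03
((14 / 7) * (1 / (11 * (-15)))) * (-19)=38 / 165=0.23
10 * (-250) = -2500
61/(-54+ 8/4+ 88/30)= -915/736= -1.24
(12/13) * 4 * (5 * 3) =720/13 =55.38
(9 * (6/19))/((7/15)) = 810/133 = 6.09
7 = 7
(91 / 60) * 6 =91 / 10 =9.10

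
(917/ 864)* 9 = 917/ 96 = 9.55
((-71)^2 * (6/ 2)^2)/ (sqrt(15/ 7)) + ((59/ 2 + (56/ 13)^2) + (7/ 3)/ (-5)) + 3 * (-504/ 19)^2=3950685079/ 1830270 + 15123 * sqrt(105)/ 5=33151.45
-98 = -98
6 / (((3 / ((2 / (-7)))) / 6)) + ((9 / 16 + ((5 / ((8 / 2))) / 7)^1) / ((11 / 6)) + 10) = 6.98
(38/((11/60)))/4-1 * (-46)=1076/11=97.82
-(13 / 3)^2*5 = -845 / 9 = -93.89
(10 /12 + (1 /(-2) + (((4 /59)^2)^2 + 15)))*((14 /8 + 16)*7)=138513744439 /72704166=1905.17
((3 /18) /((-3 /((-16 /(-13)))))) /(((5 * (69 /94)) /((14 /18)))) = -5264 /363285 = -0.01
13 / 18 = 0.72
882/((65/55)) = 9702/13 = 746.31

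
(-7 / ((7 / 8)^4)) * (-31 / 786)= 63488 / 134799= 0.47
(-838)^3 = -588480472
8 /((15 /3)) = 8 /5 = 1.60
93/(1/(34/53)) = 3162/53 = 59.66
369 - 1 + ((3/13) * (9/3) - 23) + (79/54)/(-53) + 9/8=51610631/148824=346.79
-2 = -2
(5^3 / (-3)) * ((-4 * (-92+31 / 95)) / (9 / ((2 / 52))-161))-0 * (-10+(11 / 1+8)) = -290300 / 1387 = -209.30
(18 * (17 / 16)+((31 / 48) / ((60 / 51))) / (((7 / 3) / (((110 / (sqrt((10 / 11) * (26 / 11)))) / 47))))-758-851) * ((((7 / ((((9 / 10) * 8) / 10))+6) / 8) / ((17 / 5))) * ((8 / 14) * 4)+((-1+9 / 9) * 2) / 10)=-2571055 / 1224+1061533 * sqrt(65) / 17244864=-2100.04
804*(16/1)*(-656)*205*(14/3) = -8073103360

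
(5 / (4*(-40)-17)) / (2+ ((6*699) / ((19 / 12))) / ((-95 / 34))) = 9025 / 302234934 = 0.00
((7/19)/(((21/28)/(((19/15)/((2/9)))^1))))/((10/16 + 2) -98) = -16/545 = -0.03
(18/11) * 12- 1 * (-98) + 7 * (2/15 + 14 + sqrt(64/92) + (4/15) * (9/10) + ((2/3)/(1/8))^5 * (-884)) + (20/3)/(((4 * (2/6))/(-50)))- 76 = -1784368979614/66825 + 28 * sqrt(23)/23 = -26702111.33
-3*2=-6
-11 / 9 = -1.22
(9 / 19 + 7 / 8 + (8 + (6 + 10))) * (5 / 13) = 9.75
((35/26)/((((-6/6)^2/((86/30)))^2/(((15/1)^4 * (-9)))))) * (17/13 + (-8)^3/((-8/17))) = -1855768957875/338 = -5490440703.77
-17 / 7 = -2.43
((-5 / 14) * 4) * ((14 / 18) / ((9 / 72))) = -80 / 9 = -8.89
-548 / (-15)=548 / 15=36.53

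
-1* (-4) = 4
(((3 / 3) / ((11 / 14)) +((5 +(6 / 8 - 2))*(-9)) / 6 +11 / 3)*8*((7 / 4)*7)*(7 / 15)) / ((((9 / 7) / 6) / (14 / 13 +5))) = -34331899 / 38610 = -889.20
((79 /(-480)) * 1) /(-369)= 79 /177120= 0.00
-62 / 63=-0.98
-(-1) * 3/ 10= 3/ 10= 0.30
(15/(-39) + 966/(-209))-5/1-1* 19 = -78811/2717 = -29.01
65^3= 274625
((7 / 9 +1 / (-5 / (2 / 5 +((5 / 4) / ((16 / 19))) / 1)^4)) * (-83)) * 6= 68300861346107 / 78643200000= 868.49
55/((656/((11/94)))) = 605/61664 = 0.01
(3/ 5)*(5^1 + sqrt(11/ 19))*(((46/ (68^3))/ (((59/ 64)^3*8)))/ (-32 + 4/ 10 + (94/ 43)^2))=-108869120/ 41700059944829 - 21773824*sqrt(209)/ 792301138951751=-0.00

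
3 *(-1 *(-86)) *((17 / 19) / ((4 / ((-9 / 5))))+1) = 29283 / 190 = 154.12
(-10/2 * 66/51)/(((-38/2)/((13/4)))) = 715/646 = 1.11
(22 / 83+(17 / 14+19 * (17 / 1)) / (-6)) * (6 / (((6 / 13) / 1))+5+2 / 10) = -1624519 / 1660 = -978.63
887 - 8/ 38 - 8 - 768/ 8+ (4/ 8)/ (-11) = 327187/ 418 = 782.74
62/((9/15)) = 310/3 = 103.33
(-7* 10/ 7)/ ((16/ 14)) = -35/ 4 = -8.75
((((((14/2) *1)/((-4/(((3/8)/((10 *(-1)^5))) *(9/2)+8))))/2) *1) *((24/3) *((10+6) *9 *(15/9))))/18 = -8771/12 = -730.92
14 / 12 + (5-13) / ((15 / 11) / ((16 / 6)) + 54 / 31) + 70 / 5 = 11.62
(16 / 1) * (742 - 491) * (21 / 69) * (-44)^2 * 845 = 45988983040 / 23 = 1999521001.74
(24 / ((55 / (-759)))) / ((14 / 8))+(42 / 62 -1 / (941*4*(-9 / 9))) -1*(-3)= -757895371 / 4083940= -185.58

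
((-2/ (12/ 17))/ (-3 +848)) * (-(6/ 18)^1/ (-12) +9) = -85/ 2808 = -0.03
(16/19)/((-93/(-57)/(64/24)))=128/93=1.38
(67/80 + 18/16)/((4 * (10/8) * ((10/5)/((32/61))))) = 157/1525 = 0.10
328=328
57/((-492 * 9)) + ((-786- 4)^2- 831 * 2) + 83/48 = 3674884085/5904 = 622439.72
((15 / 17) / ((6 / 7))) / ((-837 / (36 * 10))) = -700 / 1581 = -0.44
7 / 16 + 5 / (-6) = -19 / 48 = -0.40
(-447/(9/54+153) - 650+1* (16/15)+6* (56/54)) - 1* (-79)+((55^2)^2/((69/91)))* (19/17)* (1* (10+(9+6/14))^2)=33898722259892957/6658155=5091308667.32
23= 23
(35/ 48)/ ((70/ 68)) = 17/ 24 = 0.71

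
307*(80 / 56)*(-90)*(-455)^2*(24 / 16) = -12257358750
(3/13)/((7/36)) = 108/91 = 1.19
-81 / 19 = -4.26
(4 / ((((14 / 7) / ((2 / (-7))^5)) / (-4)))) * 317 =81152 / 16807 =4.83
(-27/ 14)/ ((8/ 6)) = -81/ 56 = -1.45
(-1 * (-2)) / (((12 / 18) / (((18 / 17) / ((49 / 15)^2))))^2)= 73811250 / 1666027489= 0.04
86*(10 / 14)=430 / 7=61.43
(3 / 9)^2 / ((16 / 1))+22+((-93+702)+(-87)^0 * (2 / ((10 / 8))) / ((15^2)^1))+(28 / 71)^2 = 57271065373 / 90738000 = 631.17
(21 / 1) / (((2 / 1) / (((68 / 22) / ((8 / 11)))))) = 357 / 8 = 44.62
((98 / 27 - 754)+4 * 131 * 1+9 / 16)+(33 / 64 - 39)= -456697 / 1728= -264.29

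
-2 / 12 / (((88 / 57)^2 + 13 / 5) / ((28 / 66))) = -12635 / 890527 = -0.01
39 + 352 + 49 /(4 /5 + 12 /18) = 424.41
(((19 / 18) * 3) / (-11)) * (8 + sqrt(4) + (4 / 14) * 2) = -703 / 231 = -3.04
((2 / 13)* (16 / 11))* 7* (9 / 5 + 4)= 6496 / 715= 9.09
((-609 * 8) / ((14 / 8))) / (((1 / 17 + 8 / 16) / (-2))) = 189312 / 19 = 9963.79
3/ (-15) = -1/ 5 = -0.20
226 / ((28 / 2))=113 / 7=16.14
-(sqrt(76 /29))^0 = -1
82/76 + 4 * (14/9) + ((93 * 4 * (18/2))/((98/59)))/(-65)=-25825027/1089270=-23.71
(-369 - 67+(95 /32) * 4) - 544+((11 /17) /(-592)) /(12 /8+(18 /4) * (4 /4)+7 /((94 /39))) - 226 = -2514698543 /2105892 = -1194.13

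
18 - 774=-756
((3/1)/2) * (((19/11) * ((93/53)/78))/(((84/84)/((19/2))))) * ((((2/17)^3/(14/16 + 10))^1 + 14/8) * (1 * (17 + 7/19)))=16.83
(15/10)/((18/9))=0.75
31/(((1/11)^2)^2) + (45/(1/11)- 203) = 454163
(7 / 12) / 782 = 7 / 9384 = 0.00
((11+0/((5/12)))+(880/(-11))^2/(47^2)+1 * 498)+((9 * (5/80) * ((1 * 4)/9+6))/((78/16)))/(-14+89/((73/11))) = 1891643284/3704493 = 510.63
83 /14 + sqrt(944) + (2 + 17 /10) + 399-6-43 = 4 * sqrt(59) + 12587 /35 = 390.35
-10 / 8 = -5 / 4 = -1.25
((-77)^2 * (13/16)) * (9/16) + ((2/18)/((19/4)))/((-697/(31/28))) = 578754305201/213583104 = 2709.74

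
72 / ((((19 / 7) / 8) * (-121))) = -4032 / 2299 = -1.75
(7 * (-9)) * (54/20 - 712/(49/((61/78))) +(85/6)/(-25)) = 264588/455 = 581.51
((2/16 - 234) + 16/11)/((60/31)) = -120.08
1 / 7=0.14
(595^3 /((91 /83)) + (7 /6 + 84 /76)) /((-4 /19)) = -284731690117 /312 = -912601570.89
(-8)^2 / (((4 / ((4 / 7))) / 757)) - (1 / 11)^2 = 5862201 / 847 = 6921.13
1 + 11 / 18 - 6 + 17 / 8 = -163 / 72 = -2.26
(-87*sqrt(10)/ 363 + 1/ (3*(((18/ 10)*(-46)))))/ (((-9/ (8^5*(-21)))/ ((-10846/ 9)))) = 6219530240/ 16767 + 6558777344*sqrt(10)/ 297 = 70204861.57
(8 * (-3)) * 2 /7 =-48 /7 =-6.86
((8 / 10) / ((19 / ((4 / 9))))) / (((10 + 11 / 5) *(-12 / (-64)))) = 256 / 31293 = 0.01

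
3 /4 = 0.75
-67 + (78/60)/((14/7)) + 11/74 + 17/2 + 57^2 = 2361561/740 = 3191.30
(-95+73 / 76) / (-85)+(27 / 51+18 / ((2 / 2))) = 126847 / 6460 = 19.64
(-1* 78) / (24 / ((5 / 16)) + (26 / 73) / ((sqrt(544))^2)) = -7743840 / 7624769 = -1.02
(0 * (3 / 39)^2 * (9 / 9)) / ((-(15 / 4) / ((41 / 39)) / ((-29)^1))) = 0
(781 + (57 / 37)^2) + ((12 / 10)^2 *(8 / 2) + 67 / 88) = 2379004643 / 3011800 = 789.89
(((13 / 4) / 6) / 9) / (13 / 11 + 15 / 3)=143 / 14688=0.01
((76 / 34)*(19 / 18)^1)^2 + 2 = 177139 / 23409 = 7.57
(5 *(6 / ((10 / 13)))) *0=0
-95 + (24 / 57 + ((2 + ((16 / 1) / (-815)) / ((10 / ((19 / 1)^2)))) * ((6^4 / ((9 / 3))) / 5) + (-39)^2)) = 595393746 / 387125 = 1537.99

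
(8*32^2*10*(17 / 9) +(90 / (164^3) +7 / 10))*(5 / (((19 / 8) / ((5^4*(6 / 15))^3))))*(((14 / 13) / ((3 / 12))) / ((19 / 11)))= 2842560894396781250000 / 223924329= 12694292340144.88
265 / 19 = 13.95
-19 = -19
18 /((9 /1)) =2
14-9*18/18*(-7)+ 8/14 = 77.57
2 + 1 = 3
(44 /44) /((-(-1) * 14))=0.07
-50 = -50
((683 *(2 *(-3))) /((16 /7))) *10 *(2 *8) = -286860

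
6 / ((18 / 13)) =13 / 3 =4.33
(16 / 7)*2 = 32 / 7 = 4.57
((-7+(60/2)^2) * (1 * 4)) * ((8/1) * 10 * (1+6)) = 2000320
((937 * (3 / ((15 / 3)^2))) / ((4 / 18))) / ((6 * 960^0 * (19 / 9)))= 75897 / 1900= 39.95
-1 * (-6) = 6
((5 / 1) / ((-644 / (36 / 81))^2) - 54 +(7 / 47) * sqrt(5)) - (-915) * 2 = 7 * sqrt(5) / 47 +3728891381 / 2099601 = 1776.33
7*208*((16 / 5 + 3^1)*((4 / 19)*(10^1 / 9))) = 361088 / 171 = 2111.63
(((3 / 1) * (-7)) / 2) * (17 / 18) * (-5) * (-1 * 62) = -18445 / 6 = -3074.17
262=262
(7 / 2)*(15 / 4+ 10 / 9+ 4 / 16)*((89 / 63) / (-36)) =-2047 / 2916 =-0.70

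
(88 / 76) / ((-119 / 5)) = -110 / 2261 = -0.05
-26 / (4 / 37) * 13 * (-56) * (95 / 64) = 4158245 / 16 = 259890.31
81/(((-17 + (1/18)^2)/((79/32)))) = -518319/44056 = -11.77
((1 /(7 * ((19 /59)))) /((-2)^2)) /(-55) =-59 /29260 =-0.00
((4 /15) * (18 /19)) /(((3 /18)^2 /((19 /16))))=54 /5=10.80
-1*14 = -14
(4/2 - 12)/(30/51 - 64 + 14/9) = 765/4732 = 0.16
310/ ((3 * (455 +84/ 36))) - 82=-56097/ 686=-81.77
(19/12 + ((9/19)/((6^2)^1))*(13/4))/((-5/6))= -1.95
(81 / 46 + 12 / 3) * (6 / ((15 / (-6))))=-318 / 23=-13.83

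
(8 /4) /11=0.18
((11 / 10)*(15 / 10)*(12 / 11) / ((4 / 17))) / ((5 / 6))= 9.18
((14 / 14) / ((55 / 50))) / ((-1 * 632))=-5 / 3476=-0.00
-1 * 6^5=-7776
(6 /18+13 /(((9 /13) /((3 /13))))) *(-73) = -1022 /3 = -340.67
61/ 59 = 1.03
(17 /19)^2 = 0.80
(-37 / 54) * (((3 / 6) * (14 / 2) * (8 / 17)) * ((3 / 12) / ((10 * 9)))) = -259 / 82620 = -0.00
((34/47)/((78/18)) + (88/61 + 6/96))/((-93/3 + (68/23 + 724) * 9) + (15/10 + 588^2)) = 22933553/4831462688936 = 0.00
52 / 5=10.40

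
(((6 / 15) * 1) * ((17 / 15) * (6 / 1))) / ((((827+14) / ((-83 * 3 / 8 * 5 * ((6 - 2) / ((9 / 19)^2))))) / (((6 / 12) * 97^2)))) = -4792671739 / 113535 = -42213.17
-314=-314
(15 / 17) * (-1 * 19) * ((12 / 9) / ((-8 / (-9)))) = -855 / 34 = -25.15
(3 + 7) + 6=16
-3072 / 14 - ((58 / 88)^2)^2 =-5762026423 / 26236672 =-219.62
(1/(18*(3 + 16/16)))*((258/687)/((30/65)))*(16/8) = 0.02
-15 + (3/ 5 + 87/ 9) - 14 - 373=-5876/ 15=-391.73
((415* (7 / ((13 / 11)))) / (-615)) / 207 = -6391 / 330993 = -0.02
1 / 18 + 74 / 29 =1361 / 522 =2.61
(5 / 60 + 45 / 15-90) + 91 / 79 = -81305 / 948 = -85.76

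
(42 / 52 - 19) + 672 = 16999 / 26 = 653.81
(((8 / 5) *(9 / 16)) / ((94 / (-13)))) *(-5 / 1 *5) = 585 / 188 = 3.11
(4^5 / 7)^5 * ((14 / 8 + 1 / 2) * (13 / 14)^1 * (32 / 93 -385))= -53836873616262.81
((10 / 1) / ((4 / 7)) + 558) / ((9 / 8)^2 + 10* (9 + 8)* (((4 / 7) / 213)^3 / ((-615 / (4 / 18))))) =135146826835713504 / 297211472725729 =454.72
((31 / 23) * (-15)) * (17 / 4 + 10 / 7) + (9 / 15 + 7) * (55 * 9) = 2348793 / 644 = 3647.19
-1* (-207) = 207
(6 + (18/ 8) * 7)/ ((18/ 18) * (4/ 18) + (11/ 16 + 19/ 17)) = 53244/ 4963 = 10.73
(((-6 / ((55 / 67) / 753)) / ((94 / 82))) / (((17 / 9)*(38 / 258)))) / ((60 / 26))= -31219734663 / 4174775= -7478.18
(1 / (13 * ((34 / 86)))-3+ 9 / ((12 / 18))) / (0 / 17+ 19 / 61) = 288347 / 8398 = 34.34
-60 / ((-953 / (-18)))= -1080 / 953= -1.13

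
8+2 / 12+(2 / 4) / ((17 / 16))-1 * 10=-139 / 102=-1.36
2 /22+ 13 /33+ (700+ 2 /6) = 700.82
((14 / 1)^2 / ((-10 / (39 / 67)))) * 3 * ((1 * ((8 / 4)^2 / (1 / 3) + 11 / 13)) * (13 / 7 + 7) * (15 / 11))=-3913812 / 737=-5310.46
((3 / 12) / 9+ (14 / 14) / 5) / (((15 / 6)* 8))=41 / 3600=0.01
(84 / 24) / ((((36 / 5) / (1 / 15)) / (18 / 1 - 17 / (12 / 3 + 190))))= 24325 / 41904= 0.58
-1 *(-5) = 5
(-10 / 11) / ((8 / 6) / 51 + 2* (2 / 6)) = -765 / 583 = -1.31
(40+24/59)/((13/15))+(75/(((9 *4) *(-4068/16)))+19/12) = 451159081/9360468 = 48.20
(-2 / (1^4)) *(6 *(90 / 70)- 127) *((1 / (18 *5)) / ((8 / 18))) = 167 / 28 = 5.96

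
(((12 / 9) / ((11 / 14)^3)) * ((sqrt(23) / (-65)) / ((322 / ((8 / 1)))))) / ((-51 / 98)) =614656 * sqrt(23) / 304446285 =0.01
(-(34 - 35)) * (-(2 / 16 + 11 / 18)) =-53 / 72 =-0.74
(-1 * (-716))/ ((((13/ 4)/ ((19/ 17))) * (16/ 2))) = 6802/ 221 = 30.78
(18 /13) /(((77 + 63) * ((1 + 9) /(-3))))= -27 /9100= -0.00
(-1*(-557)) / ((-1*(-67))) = 557 / 67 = 8.31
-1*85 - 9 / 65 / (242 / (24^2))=-671117 / 7865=-85.33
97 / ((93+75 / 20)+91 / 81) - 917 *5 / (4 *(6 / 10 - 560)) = 1078591139 / 354782668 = 3.04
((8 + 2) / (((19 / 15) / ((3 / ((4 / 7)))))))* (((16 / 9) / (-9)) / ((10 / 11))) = -1540 / 171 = -9.01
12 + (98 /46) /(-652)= 179903 /14996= 12.00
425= 425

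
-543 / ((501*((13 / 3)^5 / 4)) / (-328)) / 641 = 0.00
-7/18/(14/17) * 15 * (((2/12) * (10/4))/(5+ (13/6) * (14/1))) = -425/5088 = -0.08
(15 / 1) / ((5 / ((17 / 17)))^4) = 3 / 125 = 0.02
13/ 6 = 2.17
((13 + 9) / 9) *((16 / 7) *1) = 352 / 63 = 5.59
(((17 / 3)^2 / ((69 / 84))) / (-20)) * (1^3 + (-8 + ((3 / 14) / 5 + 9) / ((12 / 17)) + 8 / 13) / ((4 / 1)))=-3305293 / 717600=-4.61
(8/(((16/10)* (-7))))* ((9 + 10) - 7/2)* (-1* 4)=310/7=44.29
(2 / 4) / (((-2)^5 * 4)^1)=-1 / 256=-0.00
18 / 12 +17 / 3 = 43 / 6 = 7.17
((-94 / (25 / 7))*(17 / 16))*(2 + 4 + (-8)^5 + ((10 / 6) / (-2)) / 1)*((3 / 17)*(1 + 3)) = 64673833 / 100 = 646738.33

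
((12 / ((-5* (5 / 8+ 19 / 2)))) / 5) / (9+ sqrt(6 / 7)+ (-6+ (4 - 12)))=32* sqrt(42) / 114075+ 224 / 22815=0.01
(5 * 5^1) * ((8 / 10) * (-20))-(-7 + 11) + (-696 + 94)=-1006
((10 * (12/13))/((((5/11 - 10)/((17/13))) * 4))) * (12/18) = -748/3549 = -0.21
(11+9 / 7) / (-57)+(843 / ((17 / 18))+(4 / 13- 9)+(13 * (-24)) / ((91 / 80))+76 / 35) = 38519491 / 62985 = 611.57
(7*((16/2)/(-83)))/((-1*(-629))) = -56/52207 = -0.00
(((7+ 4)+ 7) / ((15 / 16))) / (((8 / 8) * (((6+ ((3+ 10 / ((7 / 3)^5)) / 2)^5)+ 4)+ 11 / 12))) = 12359288398823100525837312 / 13212450227759528827567445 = 0.94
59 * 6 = 354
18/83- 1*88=-7286/83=-87.78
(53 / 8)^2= 2809 / 64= 43.89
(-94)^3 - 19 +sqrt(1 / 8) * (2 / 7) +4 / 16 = -3322411 / 4 +sqrt(2) / 14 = -830602.65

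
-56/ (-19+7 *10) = -56/ 51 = -1.10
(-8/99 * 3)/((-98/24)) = 32/539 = 0.06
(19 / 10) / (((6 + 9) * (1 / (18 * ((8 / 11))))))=456 / 275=1.66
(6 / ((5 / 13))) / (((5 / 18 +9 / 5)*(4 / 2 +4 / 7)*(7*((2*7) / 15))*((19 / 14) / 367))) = 429390 / 3553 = 120.85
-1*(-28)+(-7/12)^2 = 4081/144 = 28.34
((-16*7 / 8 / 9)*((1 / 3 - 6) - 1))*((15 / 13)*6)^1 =2800 / 39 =71.79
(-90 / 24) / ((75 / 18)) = -9 / 10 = -0.90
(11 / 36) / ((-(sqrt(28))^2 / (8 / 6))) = -11 / 756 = -0.01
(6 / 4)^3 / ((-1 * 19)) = -27 / 152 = -0.18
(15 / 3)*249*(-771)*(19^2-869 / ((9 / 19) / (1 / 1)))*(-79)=-111742230190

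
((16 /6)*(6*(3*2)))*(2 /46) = 96 /23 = 4.17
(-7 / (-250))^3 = 343 / 15625000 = 0.00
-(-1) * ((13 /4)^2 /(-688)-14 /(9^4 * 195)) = -0.02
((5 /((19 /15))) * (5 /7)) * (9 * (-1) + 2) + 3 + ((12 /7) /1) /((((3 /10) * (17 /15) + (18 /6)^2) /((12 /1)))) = -902742 /62111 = -14.53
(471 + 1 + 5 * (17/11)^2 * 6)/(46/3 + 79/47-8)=299202/4961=60.31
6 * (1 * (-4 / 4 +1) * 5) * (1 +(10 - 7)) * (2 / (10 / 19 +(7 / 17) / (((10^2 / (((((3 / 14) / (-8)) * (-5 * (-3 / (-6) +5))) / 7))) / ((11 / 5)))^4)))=0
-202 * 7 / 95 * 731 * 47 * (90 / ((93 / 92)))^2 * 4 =-296055269475840 / 18259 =-16214210497.61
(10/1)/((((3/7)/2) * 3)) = 140/9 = 15.56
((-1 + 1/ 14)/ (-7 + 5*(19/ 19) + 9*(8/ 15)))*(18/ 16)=-585/ 1568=-0.37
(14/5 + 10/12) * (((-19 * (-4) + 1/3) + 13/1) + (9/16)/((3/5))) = 472297/1440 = 327.98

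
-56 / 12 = -14 / 3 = -4.67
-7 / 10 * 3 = -21 / 10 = -2.10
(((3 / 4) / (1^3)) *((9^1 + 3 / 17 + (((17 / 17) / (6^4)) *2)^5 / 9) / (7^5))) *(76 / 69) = 3047865079597498691 / 6757475756269536313344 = 0.00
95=95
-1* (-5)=5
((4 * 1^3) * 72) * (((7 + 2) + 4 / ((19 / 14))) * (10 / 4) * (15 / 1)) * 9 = 22064400 / 19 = 1161284.21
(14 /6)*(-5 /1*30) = -350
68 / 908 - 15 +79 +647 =161414 / 227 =711.07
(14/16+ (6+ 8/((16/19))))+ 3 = 155/8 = 19.38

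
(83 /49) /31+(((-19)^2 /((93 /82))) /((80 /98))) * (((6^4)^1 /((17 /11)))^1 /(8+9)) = 42218314723 /2194955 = 19234.25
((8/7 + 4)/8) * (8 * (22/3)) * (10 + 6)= 4224/7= 603.43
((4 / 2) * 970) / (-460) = -4.22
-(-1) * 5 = 5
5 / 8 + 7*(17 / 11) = 1007 / 88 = 11.44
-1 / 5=-0.20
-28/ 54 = -14/ 27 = -0.52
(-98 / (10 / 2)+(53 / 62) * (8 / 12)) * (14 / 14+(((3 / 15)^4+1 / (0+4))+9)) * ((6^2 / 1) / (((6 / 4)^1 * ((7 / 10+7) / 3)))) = -2721492252 / 1491875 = -1824.21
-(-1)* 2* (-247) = -494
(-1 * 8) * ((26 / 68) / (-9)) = 52 / 153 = 0.34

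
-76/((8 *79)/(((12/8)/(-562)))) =57/177592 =0.00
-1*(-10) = 10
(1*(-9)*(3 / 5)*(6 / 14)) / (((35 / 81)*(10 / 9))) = -59049 / 12250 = -4.82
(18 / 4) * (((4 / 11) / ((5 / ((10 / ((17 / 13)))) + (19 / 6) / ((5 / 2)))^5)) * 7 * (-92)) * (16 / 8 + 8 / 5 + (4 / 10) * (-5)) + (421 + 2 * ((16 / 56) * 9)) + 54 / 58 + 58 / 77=3902626301746764738 / 10742410190260133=363.29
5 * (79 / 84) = 395 / 84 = 4.70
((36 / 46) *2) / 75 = 12 / 575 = 0.02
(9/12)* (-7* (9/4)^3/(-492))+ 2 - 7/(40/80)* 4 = -53.88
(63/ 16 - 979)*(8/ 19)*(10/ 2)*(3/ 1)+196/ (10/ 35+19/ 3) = -32371677/ 5282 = -6128.68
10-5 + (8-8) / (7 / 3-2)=5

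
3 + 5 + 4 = 12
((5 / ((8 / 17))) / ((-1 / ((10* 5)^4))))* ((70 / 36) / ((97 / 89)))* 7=-723994140625 / 873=-829317457.76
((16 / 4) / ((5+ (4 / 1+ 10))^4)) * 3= 12 / 130321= 0.00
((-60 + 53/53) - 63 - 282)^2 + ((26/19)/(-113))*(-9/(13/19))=18443426/113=163216.16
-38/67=-0.57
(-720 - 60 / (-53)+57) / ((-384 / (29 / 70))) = 339097 / 474880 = 0.71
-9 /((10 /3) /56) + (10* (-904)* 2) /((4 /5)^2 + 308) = -2023324 /9645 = -209.78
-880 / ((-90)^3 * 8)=11 / 72900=0.00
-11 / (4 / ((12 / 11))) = -3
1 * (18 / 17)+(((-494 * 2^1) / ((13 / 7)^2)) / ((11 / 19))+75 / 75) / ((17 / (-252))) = 17797050 / 2431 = 7320.88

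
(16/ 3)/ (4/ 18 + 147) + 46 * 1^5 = 60998/ 1325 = 46.04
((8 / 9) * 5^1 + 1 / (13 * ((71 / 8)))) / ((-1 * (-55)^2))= -36992 / 25128675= -0.00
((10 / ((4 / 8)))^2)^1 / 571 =400 / 571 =0.70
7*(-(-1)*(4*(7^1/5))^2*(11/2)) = 30184/25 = 1207.36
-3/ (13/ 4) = -0.92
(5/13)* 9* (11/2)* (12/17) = 2970/221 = 13.44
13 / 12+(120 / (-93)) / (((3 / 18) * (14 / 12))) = -14459 / 2604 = -5.55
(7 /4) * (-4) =-7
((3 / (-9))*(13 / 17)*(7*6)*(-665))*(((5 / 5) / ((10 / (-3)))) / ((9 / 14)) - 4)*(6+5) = -17839822 / 51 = -349800.43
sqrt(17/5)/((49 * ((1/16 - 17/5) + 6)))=16 * sqrt(85)/10437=0.01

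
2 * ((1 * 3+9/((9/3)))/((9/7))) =28/3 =9.33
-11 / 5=-2.20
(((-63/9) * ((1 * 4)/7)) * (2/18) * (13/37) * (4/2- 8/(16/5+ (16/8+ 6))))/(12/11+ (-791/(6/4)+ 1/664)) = 1139424/2986526669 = 0.00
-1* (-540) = 540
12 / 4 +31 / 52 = 187 / 52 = 3.60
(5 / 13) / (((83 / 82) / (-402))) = -164820 / 1079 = -152.75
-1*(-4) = 4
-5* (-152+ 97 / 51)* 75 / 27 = 956875 / 459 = 2084.69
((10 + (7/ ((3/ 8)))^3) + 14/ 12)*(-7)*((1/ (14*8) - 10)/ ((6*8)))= 131234455/ 13824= 9493.23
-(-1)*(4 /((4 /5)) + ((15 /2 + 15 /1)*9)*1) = 415 /2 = 207.50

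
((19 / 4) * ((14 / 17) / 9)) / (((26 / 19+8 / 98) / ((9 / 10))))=123823 / 459000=0.27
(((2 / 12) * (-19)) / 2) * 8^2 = -304 / 3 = -101.33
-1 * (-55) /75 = 11 /15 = 0.73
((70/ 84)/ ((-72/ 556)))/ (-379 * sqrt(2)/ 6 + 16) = 5560/ 417099 + 263405 * sqrt(2)/ 5005188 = 0.09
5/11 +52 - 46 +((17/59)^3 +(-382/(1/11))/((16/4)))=-4717242165/4518338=-1044.02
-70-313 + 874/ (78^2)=-1164649/ 3042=-382.86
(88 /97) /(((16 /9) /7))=693 /194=3.57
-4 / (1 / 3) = -12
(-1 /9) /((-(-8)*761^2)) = -1 /41696712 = -0.00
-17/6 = -2.83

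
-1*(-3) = 3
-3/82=-0.04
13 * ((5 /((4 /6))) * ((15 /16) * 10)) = 14625 /16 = 914.06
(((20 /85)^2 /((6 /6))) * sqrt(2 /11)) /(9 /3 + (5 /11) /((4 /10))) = 32 * sqrt(22) /26299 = 0.01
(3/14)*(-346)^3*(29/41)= -1801845516/287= -6278207.37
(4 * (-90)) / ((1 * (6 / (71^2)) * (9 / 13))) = -1310660 / 3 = -436886.67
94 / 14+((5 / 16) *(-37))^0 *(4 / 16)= 195 / 28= 6.96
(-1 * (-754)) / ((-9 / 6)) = -1508 / 3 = -502.67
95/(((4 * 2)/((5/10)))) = 5.94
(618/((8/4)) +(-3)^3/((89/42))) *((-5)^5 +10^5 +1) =2554329492/89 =28700331.37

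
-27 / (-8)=27 / 8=3.38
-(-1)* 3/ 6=1/ 2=0.50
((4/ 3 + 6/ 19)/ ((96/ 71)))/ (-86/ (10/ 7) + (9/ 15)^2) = -83425/ 4093056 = -0.02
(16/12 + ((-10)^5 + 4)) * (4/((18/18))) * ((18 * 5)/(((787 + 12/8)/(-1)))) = 71996160/1577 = 45653.87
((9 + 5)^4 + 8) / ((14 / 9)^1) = 24701.14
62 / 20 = 31 / 10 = 3.10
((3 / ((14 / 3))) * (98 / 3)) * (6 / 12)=21 / 2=10.50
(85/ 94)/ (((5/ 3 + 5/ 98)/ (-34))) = -84966/ 4747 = -17.90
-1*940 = -940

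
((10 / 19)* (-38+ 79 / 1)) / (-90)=-0.24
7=7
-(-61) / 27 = 61 / 27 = 2.26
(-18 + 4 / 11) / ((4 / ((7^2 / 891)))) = -4753 / 19602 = -0.24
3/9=1/3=0.33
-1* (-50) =50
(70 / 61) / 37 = 70 / 2257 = 0.03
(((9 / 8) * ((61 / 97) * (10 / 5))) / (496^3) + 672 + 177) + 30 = 41616507421221 / 47345287168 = 879.00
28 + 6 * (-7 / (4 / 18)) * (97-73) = -4508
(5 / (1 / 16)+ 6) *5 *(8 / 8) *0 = 0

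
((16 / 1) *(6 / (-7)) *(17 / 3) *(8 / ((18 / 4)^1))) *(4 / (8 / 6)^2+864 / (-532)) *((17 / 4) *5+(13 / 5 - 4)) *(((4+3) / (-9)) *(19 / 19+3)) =31963264 / 5985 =5340.56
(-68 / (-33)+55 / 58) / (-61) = -5759 / 116754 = -0.05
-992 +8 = -984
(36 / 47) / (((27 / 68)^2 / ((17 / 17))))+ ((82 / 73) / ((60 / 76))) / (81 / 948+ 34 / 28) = 23782589624 / 3994970625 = 5.95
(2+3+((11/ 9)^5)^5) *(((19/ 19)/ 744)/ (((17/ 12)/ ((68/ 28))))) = 7995467812310213213262964/ 22254837618447430251877719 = 0.36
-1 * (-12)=12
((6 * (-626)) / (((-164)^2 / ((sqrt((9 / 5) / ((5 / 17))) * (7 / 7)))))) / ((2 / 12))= -8451 * sqrt(17) / 16810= -2.07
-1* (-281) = 281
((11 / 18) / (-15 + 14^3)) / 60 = 11 / 2947320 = 0.00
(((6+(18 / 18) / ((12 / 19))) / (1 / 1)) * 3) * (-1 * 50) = -2275 / 2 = -1137.50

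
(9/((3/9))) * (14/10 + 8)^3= 2803221/125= 22425.77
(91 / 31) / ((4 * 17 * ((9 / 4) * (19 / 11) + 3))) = 1001 / 159681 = 0.01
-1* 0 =0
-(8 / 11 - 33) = 355 / 11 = 32.27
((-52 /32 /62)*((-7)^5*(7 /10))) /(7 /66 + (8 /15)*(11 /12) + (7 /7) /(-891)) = 9529569 /18352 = 519.27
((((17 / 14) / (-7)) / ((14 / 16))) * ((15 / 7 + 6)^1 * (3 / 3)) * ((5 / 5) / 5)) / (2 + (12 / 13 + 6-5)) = -988 / 12005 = -0.08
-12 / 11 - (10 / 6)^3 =-1699 / 297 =-5.72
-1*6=-6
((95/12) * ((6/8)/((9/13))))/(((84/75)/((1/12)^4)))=0.00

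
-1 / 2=-0.50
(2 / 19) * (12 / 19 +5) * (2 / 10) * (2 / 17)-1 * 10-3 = -398477 / 30685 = -12.99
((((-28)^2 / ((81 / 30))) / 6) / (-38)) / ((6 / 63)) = -6860 / 513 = -13.37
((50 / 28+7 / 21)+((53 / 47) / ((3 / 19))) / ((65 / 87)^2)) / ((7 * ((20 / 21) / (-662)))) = -41170090147 / 27800500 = -1480.91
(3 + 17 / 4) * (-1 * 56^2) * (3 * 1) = -68208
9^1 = 9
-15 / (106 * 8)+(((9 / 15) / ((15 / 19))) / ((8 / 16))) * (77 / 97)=2444873 / 2056400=1.19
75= 75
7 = 7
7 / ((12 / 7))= 4.08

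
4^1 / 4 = 1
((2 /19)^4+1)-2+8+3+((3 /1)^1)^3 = 4821893 /130321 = 37.00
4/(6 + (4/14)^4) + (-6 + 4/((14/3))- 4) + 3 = -5.48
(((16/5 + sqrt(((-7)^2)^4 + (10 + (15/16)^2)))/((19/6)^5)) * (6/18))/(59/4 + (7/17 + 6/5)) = 2820096/13774538737 + 55080 * sqrt(1475791841)/13774538737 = 0.15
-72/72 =-1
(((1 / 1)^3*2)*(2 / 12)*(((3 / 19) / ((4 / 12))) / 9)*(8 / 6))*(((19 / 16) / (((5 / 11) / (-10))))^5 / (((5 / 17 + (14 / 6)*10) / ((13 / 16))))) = -4638420348991 / 473825280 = -9789.31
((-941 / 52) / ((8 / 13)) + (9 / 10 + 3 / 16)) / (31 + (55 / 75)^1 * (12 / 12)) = -13593 / 15232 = -0.89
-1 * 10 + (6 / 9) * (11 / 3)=-68 / 9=-7.56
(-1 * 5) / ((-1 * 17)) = 5 / 17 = 0.29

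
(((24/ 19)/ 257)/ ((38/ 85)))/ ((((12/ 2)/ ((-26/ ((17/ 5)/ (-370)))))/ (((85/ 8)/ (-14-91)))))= -1022125/ 1948317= -0.52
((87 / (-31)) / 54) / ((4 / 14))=-203 / 1116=-0.18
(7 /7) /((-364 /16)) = -4 /91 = -0.04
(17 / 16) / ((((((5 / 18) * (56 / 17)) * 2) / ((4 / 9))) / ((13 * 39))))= 146523 / 1120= 130.82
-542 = -542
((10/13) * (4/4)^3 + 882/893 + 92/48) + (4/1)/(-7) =3025081/975156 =3.10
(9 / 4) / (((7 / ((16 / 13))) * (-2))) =-18 / 91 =-0.20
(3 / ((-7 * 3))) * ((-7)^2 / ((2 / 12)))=-42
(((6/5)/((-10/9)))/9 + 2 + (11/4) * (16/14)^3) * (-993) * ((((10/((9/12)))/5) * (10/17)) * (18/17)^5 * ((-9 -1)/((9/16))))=1826051748839424/8279186167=220559.33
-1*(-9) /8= 9 /8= 1.12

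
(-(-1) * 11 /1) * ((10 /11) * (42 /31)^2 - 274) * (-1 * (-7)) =-20151698 /961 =-20969.51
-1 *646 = -646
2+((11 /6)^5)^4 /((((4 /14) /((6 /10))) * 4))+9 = 4709786201099129300887 /48748779200839680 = 96613.42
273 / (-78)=-7 / 2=-3.50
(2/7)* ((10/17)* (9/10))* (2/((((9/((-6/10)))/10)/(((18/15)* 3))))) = -432/595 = -0.73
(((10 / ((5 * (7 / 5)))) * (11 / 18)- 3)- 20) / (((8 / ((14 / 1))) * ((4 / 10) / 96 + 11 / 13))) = -362440 / 7959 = -45.54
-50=-50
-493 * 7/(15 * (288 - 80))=-3451/3120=-1.11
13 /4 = 3.25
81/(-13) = -81/13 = -6.23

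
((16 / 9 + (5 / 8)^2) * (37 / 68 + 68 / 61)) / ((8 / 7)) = 60160583 / 19113984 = 3.15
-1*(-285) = 285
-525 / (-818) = 525 / 818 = 0.64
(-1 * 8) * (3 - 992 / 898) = -6808 / 449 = -15.16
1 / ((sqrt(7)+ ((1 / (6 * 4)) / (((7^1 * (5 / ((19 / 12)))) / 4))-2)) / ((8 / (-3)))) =-16934400 * sqrt(7) / 19242359-33741120 / 19242359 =-4.08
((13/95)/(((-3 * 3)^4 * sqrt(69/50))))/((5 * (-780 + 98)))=-13 * sqrt(138)/29331016110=-0.00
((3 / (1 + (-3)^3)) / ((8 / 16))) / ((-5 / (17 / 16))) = 51 / 1040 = 0.05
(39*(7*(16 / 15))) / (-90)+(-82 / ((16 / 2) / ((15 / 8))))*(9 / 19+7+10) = -339.06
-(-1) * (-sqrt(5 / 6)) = -sqrt(30) / 6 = -0.91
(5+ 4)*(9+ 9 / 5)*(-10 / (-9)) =108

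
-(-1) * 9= 9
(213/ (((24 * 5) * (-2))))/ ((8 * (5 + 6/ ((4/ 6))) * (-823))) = 71/ 7374080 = 0.00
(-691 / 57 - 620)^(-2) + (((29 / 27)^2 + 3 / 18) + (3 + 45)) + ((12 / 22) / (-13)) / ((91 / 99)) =110336325139620701 / 2239210386394254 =49.27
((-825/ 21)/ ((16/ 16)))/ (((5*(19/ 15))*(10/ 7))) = -165/ 38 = -4.34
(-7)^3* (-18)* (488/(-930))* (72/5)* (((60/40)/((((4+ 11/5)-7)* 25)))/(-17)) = -13558104/65875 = -205.82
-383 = -383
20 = 20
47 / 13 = 3.62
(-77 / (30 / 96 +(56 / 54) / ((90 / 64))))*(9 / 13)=-13471920 / 265343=-50.77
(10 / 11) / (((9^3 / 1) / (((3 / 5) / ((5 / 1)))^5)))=2 / 64453125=0.00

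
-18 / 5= -3.60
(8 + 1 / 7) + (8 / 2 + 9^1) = 148 / 7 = 21.14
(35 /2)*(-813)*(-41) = 1166655 /2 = 583327.50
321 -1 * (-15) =336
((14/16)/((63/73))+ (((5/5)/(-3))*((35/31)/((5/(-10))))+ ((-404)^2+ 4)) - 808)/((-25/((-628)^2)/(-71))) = 1268833620689266/6975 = 181911630206.35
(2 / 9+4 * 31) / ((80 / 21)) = 3913 / 120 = 32.61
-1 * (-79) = 79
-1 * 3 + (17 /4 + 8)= 37 /4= 9.25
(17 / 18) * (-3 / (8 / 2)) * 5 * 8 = -28.33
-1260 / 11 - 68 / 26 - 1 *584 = -100266 / 143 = -701.16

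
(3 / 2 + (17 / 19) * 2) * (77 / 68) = 9625 / 2584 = 3.72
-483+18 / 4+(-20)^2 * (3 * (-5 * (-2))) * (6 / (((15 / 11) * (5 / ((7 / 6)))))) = 11841.50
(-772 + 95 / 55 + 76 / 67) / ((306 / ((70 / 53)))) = -3.32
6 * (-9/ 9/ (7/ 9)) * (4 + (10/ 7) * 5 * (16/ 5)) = -10152/ 49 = -207.18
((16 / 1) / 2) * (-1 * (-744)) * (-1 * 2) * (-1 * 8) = 95232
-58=-58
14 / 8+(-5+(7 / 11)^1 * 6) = 25 / 44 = 0.57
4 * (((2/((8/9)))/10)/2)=9/20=0.45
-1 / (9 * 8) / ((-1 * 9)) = 1 / 648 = 0.00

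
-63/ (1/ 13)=-819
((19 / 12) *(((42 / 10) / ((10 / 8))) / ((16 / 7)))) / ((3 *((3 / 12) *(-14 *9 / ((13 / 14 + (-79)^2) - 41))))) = -1649447 / 10800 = -152.73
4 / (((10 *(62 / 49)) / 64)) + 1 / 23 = 72283 / 3565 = 20.28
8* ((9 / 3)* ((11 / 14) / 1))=132 / 7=18.86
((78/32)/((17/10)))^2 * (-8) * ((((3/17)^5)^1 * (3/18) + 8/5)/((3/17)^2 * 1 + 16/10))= -863856398925/53545647184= -16.13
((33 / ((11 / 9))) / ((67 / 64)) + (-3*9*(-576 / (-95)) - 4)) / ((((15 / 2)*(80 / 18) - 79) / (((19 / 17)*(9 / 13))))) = 24388668 / 10142795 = 2.40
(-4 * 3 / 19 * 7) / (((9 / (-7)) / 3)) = 196 / 19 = 10.32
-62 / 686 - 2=-2.09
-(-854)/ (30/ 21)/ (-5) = -2989/ 25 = -119.56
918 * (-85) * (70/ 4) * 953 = -1301345325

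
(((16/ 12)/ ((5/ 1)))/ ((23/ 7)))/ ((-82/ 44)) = -616/ 14145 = -0.04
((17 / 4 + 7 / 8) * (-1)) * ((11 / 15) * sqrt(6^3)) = -451 * sqrt(6) / 20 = -55.24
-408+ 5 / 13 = -5299 / 13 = -407.62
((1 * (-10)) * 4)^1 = -40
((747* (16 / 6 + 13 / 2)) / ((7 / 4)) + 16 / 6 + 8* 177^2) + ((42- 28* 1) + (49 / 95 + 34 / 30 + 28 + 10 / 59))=1997778264 / 7847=254591.34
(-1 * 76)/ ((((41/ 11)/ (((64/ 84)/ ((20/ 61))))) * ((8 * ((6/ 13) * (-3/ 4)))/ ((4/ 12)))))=662948/ 116235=5.70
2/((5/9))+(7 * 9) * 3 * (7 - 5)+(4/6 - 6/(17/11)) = 96488/255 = 378.38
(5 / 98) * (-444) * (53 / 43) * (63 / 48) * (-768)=28144.58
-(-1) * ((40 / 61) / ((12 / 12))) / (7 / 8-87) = -320 / 42029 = -0.01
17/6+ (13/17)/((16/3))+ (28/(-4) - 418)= -422.02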